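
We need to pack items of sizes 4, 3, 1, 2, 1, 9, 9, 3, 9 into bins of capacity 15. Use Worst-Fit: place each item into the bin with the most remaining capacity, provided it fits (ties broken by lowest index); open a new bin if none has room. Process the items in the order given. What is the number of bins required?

bin 1: place 4, 11 left
bin 1: place 3, 8 left
bin 1: place 1, 7 left
bin 1: place 2, 5 left
bin 1: place 1, 4 left
bin 2: place 9, 6 left
bin 3: place 9, 6 left
bin 2: place 3, 3 left
bin 4: place 9, 6 left
Final bins: [4,3,1,2,1] [9,3] [9] [9].

4 bins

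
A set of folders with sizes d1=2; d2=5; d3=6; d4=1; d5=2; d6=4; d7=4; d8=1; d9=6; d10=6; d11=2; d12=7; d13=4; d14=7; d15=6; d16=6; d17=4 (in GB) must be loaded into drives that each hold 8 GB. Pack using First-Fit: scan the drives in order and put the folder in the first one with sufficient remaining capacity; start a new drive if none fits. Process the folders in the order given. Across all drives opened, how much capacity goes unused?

7

drive 1: place d1 (2 GB), 6 GB left
drive 1: place d2 (5 GB), 1 GB left
drive 2: place d3 (6 GB), 2 GB left
drive 1: place d4 (1 GB), 0 GB left
drive 2: place d5 (2 GB), 0 GB left
drive 3: place d6 (4 GB), 4 GB left
drive 3: place d7 (4 GB), 0 GB left
drive 4: place d8 (1 GB), 7 GB left
drive 4: place d9 (6 GB), 1 GB left
drive 5: place d10 (6 GB), 2 GB left
drive 5: place d11 (2 GB), 0 GB left
drive 6: place d12 (7 GB), 1 GB left
drive 7: place d13 (4 GB), 4 GB left
drive 8: place d14 (7 GB), 1 GB left
drive 9: place d15 (6 GB), 2 GB left
drive 10: place d16 (6 GB), 2 GB left
drive 7: place d17 (4 GB), 0 GB left
10 drives × 8 GB = 80 GB; used 73 GB; unused 7 GB.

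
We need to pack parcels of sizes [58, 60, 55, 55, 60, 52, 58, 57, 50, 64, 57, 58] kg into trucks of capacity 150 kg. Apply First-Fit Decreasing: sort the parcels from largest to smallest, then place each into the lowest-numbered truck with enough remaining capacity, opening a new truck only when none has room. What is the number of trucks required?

Sorted descending: 64, 60, 60, 58, 58, 58, 57, 57, 55, 55, 52, 50.
truck 1: place 64 kg, 86 kg left
truck 1: place 60 kg, 26 kg left
truck 2: place 60 kg, 90 kg left
truck 2: place 58 kg, 32 kg left
truck 3: place 58 kg, 92 kg left
truck 3: place 58 kg, 34 kg left
truck 4: place 57 kg, 93 kg left
truck 4: place 57 kg, 36 kg left
truck 5: place 55 kg, 95 kg left
truck 5: place 55 kg, 40 kg left
truck 6: place 52 kg, 98 kg left
truck 6: place 50 kg, 48 kg left
Final trucks: [64,60] [60,58] [58,58] [57,57] [55,55] [52,50].

6 trucks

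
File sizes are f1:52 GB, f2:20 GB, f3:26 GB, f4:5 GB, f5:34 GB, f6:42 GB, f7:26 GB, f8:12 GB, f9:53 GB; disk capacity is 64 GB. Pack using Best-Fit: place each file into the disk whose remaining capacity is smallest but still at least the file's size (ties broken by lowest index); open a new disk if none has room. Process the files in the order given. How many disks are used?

f1 (52 GB) → disk 1 (remaining 12 GB)
f2 (20 GB) → disk 2 (remaining 44 GB)
f3 (26 GB) → disk 2 (remaining 18 GB)
f4 (5 GB) → disk 1 (remaining 7 GB)
f5 (34 GB) → disk 3 (remaining 30 GB)
f6 (42 GB) → disk 4 (remaining 22 GB)
f7 (26 GB) → disk 3 (remaining 4 GB)
f8 (12 GB) → disk 2 (remaining 6 GB)
f9 (53 GB) → disk 5 (remaining 11 GB)

5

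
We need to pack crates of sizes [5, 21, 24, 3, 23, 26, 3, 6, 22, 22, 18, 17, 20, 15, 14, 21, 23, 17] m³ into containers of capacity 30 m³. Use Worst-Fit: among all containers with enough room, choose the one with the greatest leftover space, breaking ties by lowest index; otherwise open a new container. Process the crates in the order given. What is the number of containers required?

5 m³ → container 1 (remaining 25 m³)
21 m³ → container 1 (remaining 4 m³)
24 m³ → container 2 (remaining 6 m³)
3 m³ → container 2 (remaining 3 m³)
23 m³ → container 3 (remaining 7 m³)
26 m³ → container 4 (remaining 4 m³)
3 m³ → container 3 (remaining 4 m³)
6 m³ → container 5 (remaining 24 m³)
22 m³ → container 5 (remaining 2 m³)
22 m³ → container 6 (remaining 8 m³)
18 m³ → container 7 (remaining 12 m³)
17 m³ → container 8 (remaining 13 m³)
20 m³ → container 9 (remaining 10 m³)
15 m³ → container 10 (remaining 15 m³)
14 m³ → container 10 (remaining 1 m³)
21 m³ → container 11 (remaining 9 m³)
23 m³ → container 12 (remaining 7 m³)
17 m³ → container 13 (remaining 13 m³)

13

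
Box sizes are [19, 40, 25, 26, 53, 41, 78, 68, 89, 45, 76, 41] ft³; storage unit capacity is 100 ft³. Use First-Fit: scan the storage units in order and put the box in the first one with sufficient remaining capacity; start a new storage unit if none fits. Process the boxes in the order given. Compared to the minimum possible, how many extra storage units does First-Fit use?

1

First-Fit: [19,40,25] [26,53] [41,45] [78] [68] [89] [76] [41] → 8 storage units.
Total size 601 ft³; any packing needs at least ⌈601/100⌉ = 7 storage units.
An optimal packing achieves that bound: [89] [78,19] [76] [68,26] [53,45] [41,41] [40,25] → 7 storage units.
Excess: 8 − 7 = 1.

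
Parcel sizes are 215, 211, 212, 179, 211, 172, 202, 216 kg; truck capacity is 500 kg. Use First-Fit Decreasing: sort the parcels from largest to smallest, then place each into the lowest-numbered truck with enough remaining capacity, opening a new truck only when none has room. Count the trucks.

4

Sorted descending: 216, 215, 212, 211, 211, 202, 179, 172.
216 kg → truck 1 (remaining 284 kg)
215 kg → truck 1 (remaining 69 kg)
212 kg → truck 2 (remaining 288 kg)
211 kg → truck 2 (remaining 77 kg)
211 kg → truck 3 (remaining 289 kg)
202 kg → truck 3 (remaining 87 kg)
179 kg → truck 4 (remaining 321 kg)
172 kg → truck 4 (remaining 149 kg)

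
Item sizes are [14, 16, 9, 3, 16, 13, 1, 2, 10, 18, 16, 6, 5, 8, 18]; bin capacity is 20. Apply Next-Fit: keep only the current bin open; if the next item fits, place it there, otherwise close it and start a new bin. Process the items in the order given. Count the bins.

bin 1: place 14, 6 left
bin 2: place 16, 4 left
bin 3: place 9, 11 left
bin 3: place 3, 8 left
bin 4: place 16, 4 left
bin 5: place 13, 7 left
bin 5: place 1, 6 left
bin 5: place 2, 4 left
bin 6: place 10, 10 left
bin 7: place 18, 2 left
bin 8: place 16, 4 left
bin 9: place 6, 14 left
bin 9: place 5, 9 left
bin 9: place 8, 1 left
bin 10: place 18, 2 left
Final bins: [14] [16] [9,3] [16] [13,1,2] [10] [18] [16] [6,5,8] [18].

10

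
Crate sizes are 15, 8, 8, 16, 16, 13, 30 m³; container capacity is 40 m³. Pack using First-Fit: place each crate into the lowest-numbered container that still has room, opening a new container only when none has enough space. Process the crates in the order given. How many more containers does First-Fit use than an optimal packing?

1

First-Fit: [15,8,8] [16,16] [13] [30] → 4 containers.
Total size 106 m³; any packing needs at least ⌈106/40⌉ = 3 containers.
An optimal packing achieves that bound: [30,8] [16,16,8] [15,13] → 3 containers.
Excess: 4 − 3 = 1.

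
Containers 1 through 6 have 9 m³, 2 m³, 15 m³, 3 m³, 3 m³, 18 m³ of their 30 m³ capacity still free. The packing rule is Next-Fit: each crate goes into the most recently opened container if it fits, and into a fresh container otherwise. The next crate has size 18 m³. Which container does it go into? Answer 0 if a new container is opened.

Next-Fit only looks at container 6, which has 18 m³ free.
18 m³ fits there.

6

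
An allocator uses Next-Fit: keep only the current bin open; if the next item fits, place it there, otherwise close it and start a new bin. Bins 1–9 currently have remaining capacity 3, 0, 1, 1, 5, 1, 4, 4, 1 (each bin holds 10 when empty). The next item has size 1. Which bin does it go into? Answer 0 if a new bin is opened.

9

Next-Fit only looks at bin 9, which has 1 free.
1 fits there.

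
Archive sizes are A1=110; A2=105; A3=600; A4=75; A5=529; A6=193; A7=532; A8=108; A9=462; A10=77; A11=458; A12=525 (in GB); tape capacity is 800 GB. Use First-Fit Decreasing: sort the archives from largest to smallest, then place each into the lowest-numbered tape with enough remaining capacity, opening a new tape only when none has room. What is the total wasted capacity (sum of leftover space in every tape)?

Sorted descending: 600, 532, 529, 525, 462, 458, 193, 110, 108, 105, 77, 75.
Put 600 GB in tape 1; 200 GB remain.
Put 532 GB in tape 2; 268 GB remain.
Put 529 GB in tape 3; 271 GB remain.
Put 525 GB in tape 4; 275 GB remain.
Put 462 GB in tape 5; 338 GB remain.
Put 458 GB in tape 6; 342 GB remain.
Put 193 GB in tape 1; 7 GB remain.
Put 110 GB in tape 2; 158 GB remain.
Put 108 GB in tape 2; 50 GB remain.
Put 105 GB in tape 3; 166 GB remain.
Put 77 GB in tape 3; 89 GB remain.
Put 75 GB in tape 3; 14 GB remain.
6 tapes × 800 GB = 4800 GB; used 3774 GB; unused 1026 GB.

1026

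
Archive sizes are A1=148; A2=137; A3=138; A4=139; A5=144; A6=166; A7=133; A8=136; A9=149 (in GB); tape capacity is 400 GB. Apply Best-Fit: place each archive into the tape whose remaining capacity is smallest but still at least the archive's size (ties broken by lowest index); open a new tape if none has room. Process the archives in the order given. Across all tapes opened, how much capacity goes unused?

A1 (148 GB) → tape 1 (remaining 252 GB)
A2 (137 GB) → tape 1 (remaining 115 GB)
A3 (138 GB) → tape 2 (remaining 262 GB)
A4 (139 GB) → tape 2 (remaining 123 GB)
A5 (144 GB) → tape 3 (remaining 256 GB)
A6 (166 GB) → tape 3 (remaining 90 GB)
A7 (133 GB) → tape 4 (remaining 267 GB)
A8 (136 GB) → tape 4 (remaining 131 GB)
A9 (149 GB) → tape 5 (remaining 251 GB)
5 tapes × 400 GB = 2000 GB; used 1290 GB; unused 710 GB.

710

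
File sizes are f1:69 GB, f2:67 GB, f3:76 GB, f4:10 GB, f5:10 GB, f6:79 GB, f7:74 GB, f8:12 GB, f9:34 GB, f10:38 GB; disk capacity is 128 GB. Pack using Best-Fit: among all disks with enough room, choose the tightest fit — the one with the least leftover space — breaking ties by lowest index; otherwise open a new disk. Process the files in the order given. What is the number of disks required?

5 disks

disk 1: place f1 (69 GB), 59 GB left
disk 2: place f2 (67 GB), 61 GB left
disk 3: place f3 (76 GB), 52 GB left
disk 3: place f4 (10 GB), 42 GB left
disk 3: place f5 (10 GB), 32 GB left
disk 4: place f6 (79 GB), 49 GB left
disk 5: place f7 (74 GB), 54 GB left
disk 3: place f8 (12 GB), 20 GB left
disk 4: place f9 (34 GB), 15 GB left
disk 5: place f10 (38 GB), 16 GB left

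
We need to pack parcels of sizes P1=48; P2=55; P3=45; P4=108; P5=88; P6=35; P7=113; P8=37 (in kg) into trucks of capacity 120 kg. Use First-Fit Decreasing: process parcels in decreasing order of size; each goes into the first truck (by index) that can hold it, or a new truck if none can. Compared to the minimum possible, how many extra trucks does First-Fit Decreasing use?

First-Fit Decreasing: [113] [108] [88] [55,48] [45,37,35] → 5 trucks.
Total size 529 kg; any packing needs at least ⌈529/120⌉ = 5 trucks.
So 5 is already optimal.

0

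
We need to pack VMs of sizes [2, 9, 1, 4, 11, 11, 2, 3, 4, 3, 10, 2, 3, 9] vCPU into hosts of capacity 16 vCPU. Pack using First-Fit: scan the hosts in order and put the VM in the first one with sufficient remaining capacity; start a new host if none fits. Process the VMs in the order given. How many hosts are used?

host 1: place 2 vCPU, 14 vCPU left
host 1: place 9 vCPU, 5 vCPU left
host 1: place 1 vCPU, 4 vCPU left
host 1: place 4 vCPU, 0 vCPU left
host 2: place 11 vCPU, 5 vCPU left
host 3: place 11 vCPU, 5 vCPU left
host 2: place 2 vCPU, 3 vCPU left
host 2: place 3 vCPU, 0 vCPU left
host 3: place 4 vCPU, 1 vCPU left
host 4: place 3 vCPU, 13 vCPU left
host 4: place 10 vCPU, 3 vCPU left
host 4: place 2 vCPU, 1 vCPU left
host 5: place 3 vCPU, 13 vCPU left
host 5: place 9 vCPU, 4 vCPU left

5 hosts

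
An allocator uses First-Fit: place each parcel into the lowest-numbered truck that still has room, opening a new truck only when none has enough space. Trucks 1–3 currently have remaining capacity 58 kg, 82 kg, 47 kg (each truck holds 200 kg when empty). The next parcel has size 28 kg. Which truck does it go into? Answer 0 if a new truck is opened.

1

Trucks with room: truck 1 (58 kg), truck 2 (82 kg), truck 3 (47 kg).
The first with room is truck 1.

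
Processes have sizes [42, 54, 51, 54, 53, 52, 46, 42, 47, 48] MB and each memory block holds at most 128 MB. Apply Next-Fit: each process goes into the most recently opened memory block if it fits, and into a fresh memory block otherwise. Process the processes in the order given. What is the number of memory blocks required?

Put 42 MB in memory block 1; 86 MB remain.
Put 54 MB in memory block 1; 32 MB remain.
Put 51 MB in memory block 2; 77 MB remain.
Put 54 MB in memory block 2; 23 MB remain.
Put 53 MB in memory block 3; 75 MB remain.
Put 52 MB in memory block 3; 23 MB remain.
Put 46 MB in memory block 4; 82 MB remain.
Put 42 MB in memory block 4; 40 MB remain.
Put 47 MB in memory block 5; 81 MB remain.
Put 48 MB in memory block 5; 33 MB remain.

5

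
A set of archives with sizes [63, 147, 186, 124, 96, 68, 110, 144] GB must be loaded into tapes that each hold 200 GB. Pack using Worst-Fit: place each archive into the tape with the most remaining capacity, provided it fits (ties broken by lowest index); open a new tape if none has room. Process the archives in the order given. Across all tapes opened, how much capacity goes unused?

63 GB → tape 1 (remaining 137 GB)
147 GB → tape 2 (remaining 53 GB)
186 GB → tape 3 (remaining 14 GB)
124 GB → tape 1 (remaining 13 GB)
96 GB → tape 4 (remaining 104 GB)
68 GB → tape 4 (remaining 36 GB)
110 GB → tape 5 (remaining 90 GB)
144 GB → tape 6 (remaining 56 GB)
6 tapes × 200 GB = 1200 GB; used 938 GB; unused 262 GB.

262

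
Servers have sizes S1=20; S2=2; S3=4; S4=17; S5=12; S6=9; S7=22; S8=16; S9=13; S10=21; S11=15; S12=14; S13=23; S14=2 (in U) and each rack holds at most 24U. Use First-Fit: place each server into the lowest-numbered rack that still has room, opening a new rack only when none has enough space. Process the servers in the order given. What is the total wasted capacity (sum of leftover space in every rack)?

Put S1 (20U) in rack 1; 4U remain.
Put S2 (2U) in rack 1; 2U remain.
Put S3 (4U) in rack 2; 20U remain.
Put S4 (17U) in rack 2; 3U remain.
Put S5 (12U) in rack 3; 12U remain.
Put S6 (9U) in rack 3; 3U remain.
Put S7 (22U) in rack 4; 2U remain.
Put S8 (16U) in rack 5; 8U remain.
Put S9 (13U) in rack 6; 11U remain.
Put S10 (21U) in rack 7; 3U remain.
Put S11 (15U) in rack 8; 9U remain.
Put S12 (14U) in rack 9; 10U remain.
Put S13 (23U) in rack 10; 1U remain.
Put S14 (2U) in rack 1; 0U remain.
10 racks × 24U = 240U; used 190U; unused 50U.

50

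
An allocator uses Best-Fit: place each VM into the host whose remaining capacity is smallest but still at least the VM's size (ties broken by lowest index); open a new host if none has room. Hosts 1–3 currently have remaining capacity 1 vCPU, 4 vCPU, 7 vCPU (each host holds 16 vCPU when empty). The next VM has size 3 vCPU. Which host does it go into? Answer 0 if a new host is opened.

Hosts with room: host 2 (4 vCPU), host 3 (7 vCPU).
Tightest fit is host 2 with 4 vCPU free.

2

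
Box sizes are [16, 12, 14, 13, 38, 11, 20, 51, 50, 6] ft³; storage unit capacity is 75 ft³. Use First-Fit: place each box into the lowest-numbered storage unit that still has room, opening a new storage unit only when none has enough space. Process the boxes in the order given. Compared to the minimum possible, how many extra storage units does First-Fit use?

First-Fit: [16,12,14,13,11,6] [38,20] [51] [50] → 4 storage units.
Total size 231 ft³; any packing needs at least ⌈231/75⌉ = 4 storage units.
So 4 is already optimal.

0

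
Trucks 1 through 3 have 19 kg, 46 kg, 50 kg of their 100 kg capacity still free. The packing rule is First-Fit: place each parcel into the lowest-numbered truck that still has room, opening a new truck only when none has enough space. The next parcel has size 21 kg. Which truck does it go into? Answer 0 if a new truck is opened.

Trucks with room: truck 2 (46 kg), truck 3 (50 kg).
The first with room is truck 2.

2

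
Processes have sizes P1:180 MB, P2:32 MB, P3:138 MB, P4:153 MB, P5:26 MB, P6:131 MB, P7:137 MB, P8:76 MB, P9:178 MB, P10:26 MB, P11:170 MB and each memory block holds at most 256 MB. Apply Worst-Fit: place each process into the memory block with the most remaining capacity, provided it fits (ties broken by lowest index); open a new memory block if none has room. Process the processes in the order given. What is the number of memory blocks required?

memory block 1: place P1 (180 MB), 76 MB left
memory block 1: place P2 (32 MB), 44 MB left
memory block 2: place P3 (138 MB), 118 MB left
memory block 3: place P4 (153 MB), 103 MB left
memory block 2: place P5 (26 MB), 92 MB left
memory block 4: place P6 (131 MB), 125 MB left
memory block 5: place P7 (137 MB), 119 MB left
memory block 4: place P8 (76 MB), 49 MB left
memory block 6: place P9 (178 MB), 78 MB left
memory block 5: place P10 (26 MB), 93 MB left
memory block 7: place P11 (170 MB), 86 MB left
Final memory blocks: [180,32] [138,26] [153] [131,76] [137,26] [178] [170].

7 memory blocks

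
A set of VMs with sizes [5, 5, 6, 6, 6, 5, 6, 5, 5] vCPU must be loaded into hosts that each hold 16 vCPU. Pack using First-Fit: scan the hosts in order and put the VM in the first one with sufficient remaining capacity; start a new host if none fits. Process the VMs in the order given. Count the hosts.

4

host 1: place 5 vCPU, 11 vCPU left
host 1: place 5 vCPU, 6 vCPU left
host 1: place 6 vCPU, 0 vCPU left
host 2: place 6 vCPU, 10 vCPU left
host 2: place 6 vCPU, 4 vCPU left
host 3: place 5 vCPU, 11 vCPU left
host 3: place 6 vCPU, 5 vCPU left
host 3: place 5 vCPU, 0 vCPU left
host 4: place 5 vCPU, 11 vCPU left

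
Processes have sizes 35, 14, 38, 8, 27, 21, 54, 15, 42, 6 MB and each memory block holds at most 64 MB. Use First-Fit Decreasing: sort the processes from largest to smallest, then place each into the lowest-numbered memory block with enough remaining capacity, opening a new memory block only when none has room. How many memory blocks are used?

Sorted descending: 54, 42, 38, 35, 27, 21, 15, 14, 8, 6.
54 MB → memory block 1 (remaining 10 MB)
42 MB → memory block 2 (remaining 22 MB)
38 MB → memory block 3 (remaining 26 MB)
35 MB → memory block 4 (remaining 29 MB)
27 MB → memory block 4 (remaining 2 MB)
21 MB → memory block 2 (remaining 1 MB)
15 MB → memory block 3 (remaining 11 MB)
14 MB → memory block 5 (remaining 50 MB)
8 MB → memory block 1 (remaining 2 MB)
6 MB → memory block 3 (remaining 5 MB)
Final memory blocks: [54,8] [42,21] [38,15,6] [35,27] [14].

5 memory blocks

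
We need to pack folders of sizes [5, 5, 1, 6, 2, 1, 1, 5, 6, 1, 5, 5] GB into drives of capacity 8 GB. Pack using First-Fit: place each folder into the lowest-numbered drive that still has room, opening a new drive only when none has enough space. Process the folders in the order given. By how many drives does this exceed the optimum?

0

First-Fit: [5,1,2] [5,1,1,1] [6] [5] [6] [5] [5] → 7 drives.
7 folders exceed 4 GB (half the capacity), and no two of those can share a drive, so at least 7 drives are needed.
So 7 is already optimal.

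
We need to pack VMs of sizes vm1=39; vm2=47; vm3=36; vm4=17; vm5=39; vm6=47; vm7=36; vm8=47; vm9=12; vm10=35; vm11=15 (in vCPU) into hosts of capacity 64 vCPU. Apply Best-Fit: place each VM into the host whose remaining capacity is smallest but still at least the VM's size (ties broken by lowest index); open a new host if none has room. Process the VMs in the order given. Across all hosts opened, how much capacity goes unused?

142

vm1 (39 vCPU) → host 1 (remaining 25 vCPU)
vm2 (47 vCPU) → host 2 (remaining 17 vCPU)
vm3 (36 vCPU) → host 3 (remaining 28 vCPU)
vm4 (17 vCPU) → host 2 (remaining 0 vCPU)
vm5 (39 vCPU) → host 4 (remaining 25 vCPU)
vm6 (47 vCPU) → host 5 (remaining 17 vCPU)
vm7 (36 vCPU) → host 6 (remaining 28 vCPU)
vm8 (47 vCPU) → host 7 (remaining 17 vCPU)
vm9 (12 vCPU) → host 5 (remaining 5 vCPU)
vm10 (35 vCPU) → host 8 (remaining 29 vCPU)
vm11 (15 vCPU) → host 7 (remaining 2 vCPU)
8 hosts × 64 vCPU = 512 vCPU; used 370 vCPU; unused 142 vCPU.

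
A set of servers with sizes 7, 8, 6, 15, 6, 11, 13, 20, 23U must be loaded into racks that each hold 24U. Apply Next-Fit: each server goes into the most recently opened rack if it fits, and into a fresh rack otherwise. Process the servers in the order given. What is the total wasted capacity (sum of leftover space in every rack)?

7U → rack 1 (remaining 17U)
8U → rack 1 (remaining 9U)
6U → rack 1 (remaining 3U)
15U → rack 2 (remaining 9U)
6U → rack 2 (remaining 3U)
11U → rack 3 (remaining 13U)
13U → rack 3 (remaining 0U)
20U → rack 4 (remaining 4U)
23U → rack 5 (remaining 1U)
5 racks × 24U = 120U; used 109U; unused 11U.

11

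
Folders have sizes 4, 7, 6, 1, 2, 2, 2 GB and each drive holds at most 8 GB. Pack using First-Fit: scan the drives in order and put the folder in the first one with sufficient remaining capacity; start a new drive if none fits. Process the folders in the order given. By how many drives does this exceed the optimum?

1

First-Fit: [4,1,2] [7] [6,2] [2] → 4 drives.
Total size 24 GB; any packing needs at least ⌈24/8⌉ = 3 drives.
An optimal packing achieves that bound: [7,1] [6,2] [4,2,2] → 3 drives.
Excess: 4 − 3 = 1.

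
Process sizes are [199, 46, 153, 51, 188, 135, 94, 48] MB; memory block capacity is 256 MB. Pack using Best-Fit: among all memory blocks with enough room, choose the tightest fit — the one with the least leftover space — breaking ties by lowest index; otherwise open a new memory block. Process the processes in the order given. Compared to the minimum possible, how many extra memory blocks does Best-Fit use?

Best-Fit: [199,46] [153,51,48] [188] [135,94] → 4 memory blocks.
Total size 914 MB; any packing needs at least ⌈914/256⌉ = 4 memory blocks.
So 4 is already optimal.

0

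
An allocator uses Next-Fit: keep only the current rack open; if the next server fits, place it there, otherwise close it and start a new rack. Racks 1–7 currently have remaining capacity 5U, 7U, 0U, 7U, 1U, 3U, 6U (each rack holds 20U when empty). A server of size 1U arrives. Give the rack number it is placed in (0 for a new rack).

Next-Fit only looks at rack 7, which has 6U free.
1U fits there.

7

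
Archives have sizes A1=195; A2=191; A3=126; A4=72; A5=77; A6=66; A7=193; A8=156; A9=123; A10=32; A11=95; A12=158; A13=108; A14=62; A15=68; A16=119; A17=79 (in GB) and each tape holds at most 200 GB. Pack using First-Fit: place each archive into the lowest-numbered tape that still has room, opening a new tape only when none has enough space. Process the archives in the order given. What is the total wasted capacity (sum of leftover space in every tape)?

A1 (195 GB) → tape 1 (remaining 5 GB)
A2 (191 GB) → tape 2 (remaining 9 GB)
A3 (126 GB) → tape 3 (remaining 74 GB)
A4 (72 GB) → tape 3 (remaining 2 GB)
A5 (77 GB) → tape 4 (remaining 123 GB)
A6 (66 GB) → tape 4 (remaining 57 GB)
A7 (193 GB) → tape 5 (remaining 7 GB)
A8 (156 GB) → tape 6 (remaining 44 GB)
A9 (123 GB) → tape 7 (remaining 77 GB)
A10 (32 GB) → tape 4 (remaining 25 GB)
A11 (95 GB) → tape 8 (remaining 105 GB)
A12 (158 GB) → tape 9 (remaining 42 GB)
A13 (108 GB) → tape 10 (remaining 92 GB)
A14 (62 GB) → tape 7 (remaining 15 GB)
A15 (68 GB) → tape 8 (remaining 37 GB)
A16 (119 GB) → tape 11 (remaining 81 GB)
A17 (79 GB) → tape 10 (remaining 13 GB)
11 tapes × 200 GB = 2200 GB; used 1920 GB; unused 280 GB.

280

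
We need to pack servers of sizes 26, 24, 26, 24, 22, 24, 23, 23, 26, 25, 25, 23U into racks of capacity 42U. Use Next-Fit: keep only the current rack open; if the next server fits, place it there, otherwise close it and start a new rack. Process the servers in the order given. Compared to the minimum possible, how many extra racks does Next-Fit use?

0

Next-Fit: [26] [24] [26] [24] [22] [24] [23] [23] [26] [25] [25] [23] → 12 racks.
12 servers exceed 21U (half the capacity), and no two of those can share a rack, so at least 12 racks are needed.
So 12 is already optimal.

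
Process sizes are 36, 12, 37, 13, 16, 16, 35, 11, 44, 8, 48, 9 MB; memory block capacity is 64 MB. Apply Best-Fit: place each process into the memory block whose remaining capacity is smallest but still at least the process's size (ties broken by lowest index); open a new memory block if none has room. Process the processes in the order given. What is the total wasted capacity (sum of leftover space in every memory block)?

35

36 MB → memory block 1 (remaining 28 MB)
12 MB → memory block 1 (remaining 16 MB)
37 MB → memory block 2 (remaining 27 MB)
13 MB → memory block 1 (remaining 3 MB)
16 MB → memory block 2 (remaining 11 MB)
16 MB → memory block 3 (remaining 48 MB)
35 MB → memory block 3 (remaining 13 MB)
11 MB → memory block 2 (remaining 0 MB)
44 MB → memory block 4 (remaining 20 MB)
8 MB → memory block 3 (remaining 5 MB)
48 MB → memory block 5 (remaining 16 MB)
9 MB → memory block 5 (remaining 7 MB)
5 memory blocks × 64 MB = 320 MB; used 285 MB; unused 35 MB.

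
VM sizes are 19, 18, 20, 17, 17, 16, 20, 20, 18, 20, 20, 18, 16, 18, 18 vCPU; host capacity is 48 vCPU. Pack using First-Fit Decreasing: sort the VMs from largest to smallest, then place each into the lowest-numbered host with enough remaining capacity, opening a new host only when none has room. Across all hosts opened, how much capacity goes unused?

Sorted descending: 20, 20, 20, 20, 20, 19, 18, 18, 18, 18, 18, 17, 17, 16, 16.
host 1: place 20 vCPU, 28 vCPU left
host 1: place 20 vCPU, 8 vCPU left
host 2: place 20 vCPU, 28 vCPU left
host 2: place 20 vCPU, 8 vCPU left
host 3: place 20 vCPU, 28 vCPU left
host 3: place 19 vCPU, 9 vCPU left
host 4: place 18 vCPU, 30 vCPU left
host 4: place 18 vCPU, 12 vCPU left
host 5: place 18 vCPU, 30 vCPU left
host 5: place 18 vCPU, 12 vCPU left
host 6: place 18 vCPU, 30 vCPU left
host 6: place 17 vCPU, 13 vCPU left
host 7: place 17 vCPU, 31 vCPU left
host 7: place 16 vCPU, 15 vCPU left
host 8: place 16 vCPU, 32 vCPU left
8 hosts × 48 vCPU = 384 vCPU; used 275 vCPU; unused 109 vCPU.

109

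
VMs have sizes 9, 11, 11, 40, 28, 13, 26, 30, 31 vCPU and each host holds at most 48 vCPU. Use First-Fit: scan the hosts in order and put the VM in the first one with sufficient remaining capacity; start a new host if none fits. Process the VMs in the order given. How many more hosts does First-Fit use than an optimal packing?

First-Fit: [9,11,11,13] [40] [28] [26] [30] [31] → 6 hosts.
Total size 199 vCPU; any packing needs at least ⌈199/48⌉ = 5 hosts.
An optimal packing achieves that bound: [40] [31,13] [30,11] [28,11,9] [26] → 5 hosts.
Excess: 6 − 5 = 1.

1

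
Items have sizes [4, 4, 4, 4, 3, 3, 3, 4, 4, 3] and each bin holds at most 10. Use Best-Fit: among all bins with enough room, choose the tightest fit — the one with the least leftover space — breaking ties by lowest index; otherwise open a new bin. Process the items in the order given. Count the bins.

Put 4 in bin 1; 6 remain.
Put 4 in bin 1; 2 remain.
Put 4 in bin 2; 6 remain.
Put 4 in bin 2; 2 remain.
Put 3 in bin 3; 7 remain.
Put 3 in bin 3; 4 remain.
Put 3 in bin 3; 1 remain.
Put 4 in bin 4; 6 remain.
Put 4 in bin 4; 2 remain.
Put 3 in bin 5; 7 remain.

5 bins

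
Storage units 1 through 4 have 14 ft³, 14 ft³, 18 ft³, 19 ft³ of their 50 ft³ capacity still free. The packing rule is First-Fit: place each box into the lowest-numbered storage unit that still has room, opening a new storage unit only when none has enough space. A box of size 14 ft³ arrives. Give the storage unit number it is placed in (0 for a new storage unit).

Storage units with room: storage unit 1 (14 ft³), storage unit 2 (14 ft³), storage unit 3 (18 ft³), storage unit 4 (19 ft³).
The first with room is storage unit 1.

1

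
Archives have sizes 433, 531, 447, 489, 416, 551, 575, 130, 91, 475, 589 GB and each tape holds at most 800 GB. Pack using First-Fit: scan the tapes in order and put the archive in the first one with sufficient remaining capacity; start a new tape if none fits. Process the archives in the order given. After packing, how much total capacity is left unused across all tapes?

tape 1: place 433 GB, 367 GB left
tape 2: place 531 GB, 269 GB left
tape 3: place 447 GB, 353 GB left
tape 4: place 489 GB, 311 GB left
tape 5: place 416 GB, 384 GB left
tape 6: place 551 GB, 249 GB left
tape 7: place 575 GB, 225 GB left
tape 1: place 130 GB, 237 GB left
tape 1: place 91 GB, 146 GB left
tape 8: place 475 GB, 325 GB left
tape 9: place 589 GB, 211 GB left
9 tapes × 800 GB = 7200 GB; used 4727 GB; unused 2473 GB.

2473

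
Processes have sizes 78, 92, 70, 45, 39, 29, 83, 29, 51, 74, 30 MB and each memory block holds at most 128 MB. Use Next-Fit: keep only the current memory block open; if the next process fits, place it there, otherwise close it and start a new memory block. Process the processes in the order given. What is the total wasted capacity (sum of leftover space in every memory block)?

memory block 1: place 78 MB, 50 MB left
memory block 2: place 92 MB, 36 MB left
memory block 3: place 70 MB, 58 MB left
memory block 3: place 45 MB, 13 MB left
memory block 4: place 39 MB, 89 MB left
memory block 4: place 29 MB, 60 MB left
memory block 5: place 83 MB, 45 MB left
memory block 5: place 29 MB, 16 MB left
memory block 6: place 51 MB, 77 MB left
memory block 6: place 74 MB, 3 MB left
memory block 7: place 30 MB, 98 MB left
7 memory blocks × 128 MB = 896 MB; used 620 MB; unused 276 MB.

276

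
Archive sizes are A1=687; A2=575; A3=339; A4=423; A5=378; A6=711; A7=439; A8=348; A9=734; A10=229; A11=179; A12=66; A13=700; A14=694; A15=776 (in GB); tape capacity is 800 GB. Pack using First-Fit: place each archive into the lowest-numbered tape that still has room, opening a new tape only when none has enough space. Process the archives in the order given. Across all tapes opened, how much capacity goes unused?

722

A1 (687 GB) → tape 1 (remaining 113 GB)
A2 (575 GB) → tape 2 (remaining 225 GB)
A3 (339 GB) → tape 3 (remaining 461 GB)
A4 (423 GB) → tape 3 (remaining 38 GB)
A5 (378 GB) → tape 4 (remaining 422 GB)
A6 (711 GB) → tape 5 (remaining 89 GB)
A7 (439 GB) → tape 6 (remaining 361 GB)
A8 (348 GB) → tape 4 (remaining 74 GB)
A9 (734 GB) → tape 7 (remaining 66 GB)
A10 (229 GB) → tape 6 (remaining 132 GB)
A11 (179 GB) → tape 2 (remaining 46 GB)
A12 (66 GB) → tape 1 (remaining 47 GB)
A13 (700 GB) → tape 8 (remaining 100 GB)
A14 (694 GB) → tape 9 (remaining 106 GB)
A15 (776 GB) → tape 10 (remaining 24 GB)
10 tapes × 800 GB = 8000 GB; used 7278 GB; unused 722 GB.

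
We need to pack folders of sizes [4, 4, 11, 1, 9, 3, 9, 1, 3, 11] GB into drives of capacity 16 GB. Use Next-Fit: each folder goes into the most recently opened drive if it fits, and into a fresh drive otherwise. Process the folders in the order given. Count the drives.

4 GB → drive 1 (remaining 12 GB)
4 GB → drive 1 (remaining 8 GB)
11 GB → drive 2 (remaining 5 GB)
1 GB → drive 2 (remaining 4 GB)
9 GB → drive 3 (remaining 7 GB)
3 GB → drive 3 (remaining 4 GB)
9 GB → drive 4 (remaining 7 GB)
1 GB → drive 4 (remaining 6 GB)
3 GB → drive 4 (remaining 3 GB)
11 GB → drive 5 (remaining 5 GB)

5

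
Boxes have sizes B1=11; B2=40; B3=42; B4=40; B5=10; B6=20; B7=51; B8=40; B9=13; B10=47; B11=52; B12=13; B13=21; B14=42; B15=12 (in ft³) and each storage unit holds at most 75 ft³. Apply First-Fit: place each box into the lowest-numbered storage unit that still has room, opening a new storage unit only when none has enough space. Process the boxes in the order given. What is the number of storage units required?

8

Put B1 (11 ft³) in storage unit 1; 64 ft³ remain.
Put B2 (40 ft³) in storage unit 1; 24 ft³ remain.
Put B3 (42 ft³) in storage unit 2; 33 ft³ remain.
Put B4 (40 ft³) in storage unit 3; 35 ft³ remain.
Put B5 (10 ft³) in storage unit 1; 14 ft³ remain.
Put B6 (20 ft³) in storage unit 2; 13 ft³ remain.
Put B7 (51 ft³) in storage unit 4; 24 ft³ remain.
Put B8 (40 ft³) in storage unit 5; 35 ft³ remain.
Put B9 (13 ft³) in storage unit 1; 1 ft³ remain.
Put B10 (47 ft³) in storage unit 6; 28 ft³ remain.
Put B11 (52 ft³) in storage unit 7; 23 ft³ remain.
Put B12 (13 ft³) in storage unit 2; 0 ft³ remain.
Put B13 (21 ft³) in storage unit 3; 14 ft³ remain.
Put B14 (42 ft³) in storage unit 8; 33 ft³ remain.
Put B15 (12 ft³) in storage unit 3; 2 ft³ remain.
Final storage units: [11,40,10,13] [42,20,13] [40,21,12] [51] [40] [47] [52] [42].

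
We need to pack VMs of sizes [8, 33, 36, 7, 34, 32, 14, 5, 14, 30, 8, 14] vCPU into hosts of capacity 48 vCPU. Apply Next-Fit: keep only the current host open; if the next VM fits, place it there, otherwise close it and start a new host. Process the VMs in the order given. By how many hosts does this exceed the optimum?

Next-Fit: [8,33] [36,7] [34] [32,14] [5,14] [30,8] [14] → 7 hosts.
Total size 235 vCPU; any packing needs at least ⌈235/48⌉ = 5 hosts.
An optimal packing achieves that bound: [36,7,5] [34,14] [33,14] [32,14] [30,8,8] → 5 hosts.
Excess: 7 − 5 = 2.

2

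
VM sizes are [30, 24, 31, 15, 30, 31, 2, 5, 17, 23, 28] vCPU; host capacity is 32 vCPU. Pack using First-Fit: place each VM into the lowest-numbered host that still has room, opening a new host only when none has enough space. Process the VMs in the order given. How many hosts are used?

8 hosts

host 1: place 30 vCPU, 2 vCPU left
host 2: place 24 vCPU, 8 vCPU left
host 3: place 31 vCPU, 1 vCPU left
host 4: place 15 vCPU, 17 vCPU left
host 5: place 30 vCPU, 2 vCPU left
host 6: place 31 vCPU, 1 vCPU left
host 1: place 2 vCPU, 0 vCPU left
host 2: place 5 vCPU, 3 vCPU left
host 4: place 17 vCPU, 0 vCPU left
host 7: place 23 vCPU, 9 vCPU left
host 8: place 28 vCPU, 4 vCPU left
Final hosts: [30,2] [24,5] [31] [15,17] [30] [31] [23] [28].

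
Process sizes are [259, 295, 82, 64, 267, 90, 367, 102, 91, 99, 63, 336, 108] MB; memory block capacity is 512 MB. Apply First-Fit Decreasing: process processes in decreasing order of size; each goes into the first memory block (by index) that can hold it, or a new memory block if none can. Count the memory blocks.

Sorted descending: 367, 336, 295, 267, 259, 108, 102, 99, 91, 90, 82, 64, 63.
memory block 1: place 367 MB, 145 MB left
memory block 2: place 336 MB, 176 MB left
memory block 3: place 295 MB, 217 MB left
memory block 4: place 267 MB, 245 MB left
memory block 5: place 259 MB, 253 MB left
memory block 1: place 108 MB, 37 MB left
memory block 2: place 102 MB, 74 MB left
memory block 3: place 99 MB, 118 MB left
memory block 3: place 91 MB, 27 MB left
memory block 4: place 90 MB, 155 MB left
memory block 4: place 82 MB, 73 MB left
memory block 2: place 64 MB, 10 MB left
memory block 4: place 63 MB, 10 MB left

5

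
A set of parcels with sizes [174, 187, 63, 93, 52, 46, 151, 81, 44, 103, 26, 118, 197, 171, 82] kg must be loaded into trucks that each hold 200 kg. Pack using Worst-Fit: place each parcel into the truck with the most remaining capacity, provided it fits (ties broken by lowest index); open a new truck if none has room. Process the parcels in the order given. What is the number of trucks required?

9

174 kg → truck 1 (remaining 26 kg)
187 kg → truck 2 (remaining 13 kg)
63 kg → truck 3 (remaining 137 kg)
93 kg → truck 3 (remaining 44 kg)
52 kg → truck 4 (remaining 148 kg)
46 kg → truck 4 (remaining 102 kg)
151 kg → truck 5 (remaining 49 kg)
81 kg → truck 4 (remaining 21 kg)
44 kg → truck 5 (remaining 5 kg)
103 kg → truck 6 (remaining 97 kg)
26 kg → truck 6 (remaining 71 kg)
118 kg → truck 7 (remaining 82 kg)
197 kg → truck 8 (remaining 3 kg)
171 kg → truck 9 (remaining 29 kg)
82 kg → truck 7 (remaining 0 kg)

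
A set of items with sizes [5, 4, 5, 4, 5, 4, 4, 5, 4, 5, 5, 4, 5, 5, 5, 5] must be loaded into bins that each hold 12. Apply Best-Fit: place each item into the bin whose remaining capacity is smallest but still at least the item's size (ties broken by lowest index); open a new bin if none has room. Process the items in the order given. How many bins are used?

8 bins

Put 5 in bin 1; 7 remain.
Put 4 in bin 1; 3 remain.
Put 5 in bin 2; 7 remain.
Put 4 in bin 2; 3 remain.
Put 5 in bin 3; 7 remain.
Put 4 in bin 3; 3 remain.
Put 4 in bin 4; 8 remain.
Put 5 in bin 4; 3 remain.
Put 4 in bin 5; 8 remain.
Put 5 in bin 5; 3 remain.
Put 5 in bin 6; 7 remain.
Put 4 in bin 6; 3 remain.
Put 5 in bin 7; 7 remain.
Put 5 in bin 7; 2 remain.
Put 5 in bin 8; 7 remain.
Put 5 in bin 8; 2 remain.
Final bins: [5,4] [5,4] [5,4] [4,5] [4,5] [5,4] [5,5] [5,5].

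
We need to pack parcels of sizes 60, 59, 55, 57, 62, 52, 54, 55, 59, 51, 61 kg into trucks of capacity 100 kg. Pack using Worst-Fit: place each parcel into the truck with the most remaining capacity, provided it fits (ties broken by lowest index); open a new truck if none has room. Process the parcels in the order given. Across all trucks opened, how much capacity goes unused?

Put 60 kg in truck 1; 40 kg remain.
Put 59 kg in truck 2; 41 kg remain.
Put 55 kg in truck 3; 45 kg remain.
Put 57 kg in truck 4; 43 kg remain.
Put 62 kg in truck 5; 38 kg remain.
Put 52 kg in truck 6; 48 kg remain.
Put 54 kg in truck 7; 46 kg remain.
Put 55 kg in truck 8; 45 kg remain.
Put 59 kg in truck 9; 41 kg remain.
Put 51 kg in truck 10; 49 kg remain.
Put 61 kg in truck 11; 39 kg remain.
11 trucks × 100 kg = 1100 kg; used 625 kg; unused 475 kg.

475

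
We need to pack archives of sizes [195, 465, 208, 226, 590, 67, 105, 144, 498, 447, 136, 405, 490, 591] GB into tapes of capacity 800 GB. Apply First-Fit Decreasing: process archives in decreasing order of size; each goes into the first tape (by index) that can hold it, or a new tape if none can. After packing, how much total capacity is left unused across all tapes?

1033

Sorted descending: 591, 590, 498, 490, 465, 447, 405, 226, 208, 195, 144, 136, 105, 67.
tape 1: place 591 GB, 209 GB left
tape 2: place 590 GB, 210 GB left
tape 3: place 498 GB, 302 GB left
tape 4: place 490 GB, 310 GB left
tape 5: place 465 GB, 335 GB left
tape 6: place 447 GB, 353 GB left
tape 7: place 405 GB, 395 GB left
tape 3: place 226 GB, 76 GB left
tape 1: place 208 GB, 1 GB left
tape 2: place 195 GB, 15 GB left
tape 4: place 144 GB, 166 GB left
tape 4: place 136 GB, 30 GB left
tape 5: place 105 GB, 230 GB left
tape 3: place 67 GB, 9 GB left
7 tapes × 800 GB = 5600 GB; used 4567 GB; unused 1033 GB.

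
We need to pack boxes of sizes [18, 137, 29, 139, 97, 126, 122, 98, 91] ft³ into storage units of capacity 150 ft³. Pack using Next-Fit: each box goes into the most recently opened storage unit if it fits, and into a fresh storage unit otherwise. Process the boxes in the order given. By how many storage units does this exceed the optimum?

2

Next-Fit: [18] [137] [29] [139] [97] [126] [122] [98] [91] → 9 storage units.
7 boxes exceed 75 ft³ (half the capacity), and no two of those can share a storage unit, so at least 7 storage units are needed.
An optimal packing achieves that bound: [139] [137] [126,18] [122] [98,29] [97] [91] → 7 storage units.
Excess: 9 − 7 = 2.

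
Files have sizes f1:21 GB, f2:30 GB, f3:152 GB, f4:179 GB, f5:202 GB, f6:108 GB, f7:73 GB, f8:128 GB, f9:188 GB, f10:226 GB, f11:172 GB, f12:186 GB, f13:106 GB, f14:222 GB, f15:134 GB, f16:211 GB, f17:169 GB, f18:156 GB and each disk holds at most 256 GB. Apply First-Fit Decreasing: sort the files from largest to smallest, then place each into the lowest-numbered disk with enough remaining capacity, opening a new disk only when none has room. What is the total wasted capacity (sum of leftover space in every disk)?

Sorted descending: 226, 222, 211, 202, 188, 186, 179, 172, 169, 156, 152, 134, 128, 108, 106, 73, 30, 21.
disk 1: place 226 GB, 30 GB left
disk 2: place 222 GB, 34 GB left
disk 3: place 211 GB, 45 GB left
disk 4: place 202 GB, 54 GB left
disk 5: place 188 GB, 68 GB left
disk 6: place 186 GB, 70 GB left
disk 7: place 179 GB, 77 GB left
disk 8: place 172 GB, 84 GB left
disk 9: place 169 GB, 87 GB left
disk 10: place 156 GB, 100 GB left
disk 11: place 152 GB, 104 GB left
disk 12: place 134 GB, 122 GB left
disk 13: place 128 GB, 128 GB left
disk 12: place 108 GB, 14 GB left
disk 13: place 106 GB, 22 GB left
disk 7: place 73 GB, 4 GB left
disk 1: place 30 GB, 0 GB left
disk 2: place 21 GB, 13 GB left
13 disks × 256 GB = 3328 GB; used 2663 GB; unused 665 GB.

665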